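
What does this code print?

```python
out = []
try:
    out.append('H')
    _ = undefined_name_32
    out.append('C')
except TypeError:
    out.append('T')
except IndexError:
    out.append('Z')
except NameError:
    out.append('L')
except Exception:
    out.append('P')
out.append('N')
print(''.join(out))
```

Execution trace: 'H' (try body) → 'L' (except NameError) → 'N' (after the try/except). Output: HLN

Answer: HLN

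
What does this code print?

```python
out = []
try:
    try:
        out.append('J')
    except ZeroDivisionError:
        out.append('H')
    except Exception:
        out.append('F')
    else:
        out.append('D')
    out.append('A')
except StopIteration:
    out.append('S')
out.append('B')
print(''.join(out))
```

Execution trace: 'J' (inner try body, no exception) → 'D' (inner else) → 'A' (try body, no exception) → 'B' (after the try/except). Output: JDAB

Answer: JDAB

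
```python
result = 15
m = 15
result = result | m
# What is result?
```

Trace:
`result = 15` → result = 15
`m = 15` → m = 15
`result = result | m` → result = 15
So result = 15

Answer: 15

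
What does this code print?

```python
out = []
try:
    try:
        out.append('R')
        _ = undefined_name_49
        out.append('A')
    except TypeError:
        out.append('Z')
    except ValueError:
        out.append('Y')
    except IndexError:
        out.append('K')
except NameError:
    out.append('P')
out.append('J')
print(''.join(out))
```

Execution trace: 'R' (try body) → 'P' (outer except NameError) → 'J' (after the try/except). Output: RPJ

Answer: RPJ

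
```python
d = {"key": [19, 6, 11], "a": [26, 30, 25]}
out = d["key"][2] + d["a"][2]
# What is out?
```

Trace:
`d = {"key": [19, 6, 11], "a": [26, 30, 25]}` → d = {'key': [19, 6, 11], 'a': [26, 30, 25]}
`out = d["key"][2] + d["a"][2]` → out = 36
So out = 36

Answer: 36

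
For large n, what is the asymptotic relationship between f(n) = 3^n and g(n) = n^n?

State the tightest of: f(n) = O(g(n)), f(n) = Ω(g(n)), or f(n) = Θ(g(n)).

3^n vs n^n: f(n) = O(g(n)) but not Ω(g(n)) — n^n grows strictly faster than 3^n.

Answer: f(n) = O(g(n)) but not Ω(g(n)) — n^n grows strictly faster than 3^n.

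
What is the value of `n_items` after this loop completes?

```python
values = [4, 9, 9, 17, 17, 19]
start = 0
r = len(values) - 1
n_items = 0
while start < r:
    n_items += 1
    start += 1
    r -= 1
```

Iterations until pointers meet (list length 6)
`n_items` takes the values: 0 → 1 → 2 → 3

Answer: 3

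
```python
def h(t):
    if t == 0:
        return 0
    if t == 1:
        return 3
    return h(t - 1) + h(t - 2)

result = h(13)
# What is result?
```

Build up from base cases: h(0)=0, h(1)=3, h(2)=3, h(3)=6, h(4)=9, h(5)=15, h(6)=24, ..., h(13)=699

Answer: 699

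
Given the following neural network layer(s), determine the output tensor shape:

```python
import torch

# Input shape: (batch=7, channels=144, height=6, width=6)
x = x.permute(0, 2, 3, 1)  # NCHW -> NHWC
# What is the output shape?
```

Input: (7, 144, 6, 6) -> Output: (7, 6, 6, 144)

Answer: (7, 6, 6, 144)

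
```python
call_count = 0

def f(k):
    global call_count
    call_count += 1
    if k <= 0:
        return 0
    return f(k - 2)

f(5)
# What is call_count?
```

Linear recursion stepping by 2: 4 calls from k=5 down to ≤0.

Answer: 4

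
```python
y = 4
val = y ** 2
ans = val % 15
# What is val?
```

Trace:
`y = 4` → y = 4
`val = y ** 2` → val = 16
`ans = val % 15` → ans = 1
So val = 16

Answer: 16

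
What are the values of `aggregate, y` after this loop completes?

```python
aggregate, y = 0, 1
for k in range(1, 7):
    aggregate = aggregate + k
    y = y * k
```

Sum and factorial of 1 to 6
`aggregate, y` takes the values: (0, 1) → (1, 1) → (3, 1) → (3, 2) → (6, 2) → (6, 6) → (10, 6) → (10, 24) → (15, 24) → (15, 120) → (21, 120) → (21, 720)

Answer: 21, 720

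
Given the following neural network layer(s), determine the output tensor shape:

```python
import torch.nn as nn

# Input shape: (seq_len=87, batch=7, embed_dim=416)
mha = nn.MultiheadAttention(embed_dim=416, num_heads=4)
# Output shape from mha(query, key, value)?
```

Input: (87, 7, 416) -> Output: (87, 7, 416)

Answer: (87, 7, 416)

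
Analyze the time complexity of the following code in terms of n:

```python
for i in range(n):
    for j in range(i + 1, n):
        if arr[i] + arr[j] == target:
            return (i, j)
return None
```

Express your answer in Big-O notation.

This is Two sum brute force. Time complexity: O(n²).

Answer: O(n²)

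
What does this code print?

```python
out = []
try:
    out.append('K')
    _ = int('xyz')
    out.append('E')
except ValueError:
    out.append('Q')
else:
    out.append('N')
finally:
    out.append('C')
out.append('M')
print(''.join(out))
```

Execution trace: 'K' (try body) → 'Q' (except ValueError) → 'C' (finally) → 'M' (after the try/except). Output: KQCM

Answer: KQCM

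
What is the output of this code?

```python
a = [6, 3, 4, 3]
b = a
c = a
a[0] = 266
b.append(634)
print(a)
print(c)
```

Key concept: multiple aliases.
Step by step:
`a = [6, 3, 4, 3]` → a = [6, 3, 4, 3]
`b = a` → b = [6, 3, 4, 3] (same object as a)
`c = a` → c = [6, 3, 4, 3] (same object as a, b)
`a[0] = 266` → a = [266, 3, 4, 3] (same object as b, c); b = [266, 3, 4, 3] (same object as a, c); c = [266, 3, 4, 3] (same object as a, b)
`b.append(634)` → a = [266, 3, 4, 3, 634] (same object as b, c); b = [266, 3, 4, 3, 634] (same object as a, c); c = [266, 3, 4, 3, 634] (same object as a, b)
`print(a)` → prints [266, 3, 4, 3, 634]
`print(c)` → prints [266, 3, 4, 3, 634]

Answer:
[266, 3, 4, 3, 634]
[266, 3, 4, 3, 634]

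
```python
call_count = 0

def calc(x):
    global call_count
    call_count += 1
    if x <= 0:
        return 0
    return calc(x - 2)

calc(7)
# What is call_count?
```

Linear recursion stepping by 2: 5 calls from x=7 down to ≤0.

Answer: 5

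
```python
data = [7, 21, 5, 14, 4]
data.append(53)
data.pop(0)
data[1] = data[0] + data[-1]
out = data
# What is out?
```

Trace:
`data = [7, 21, 5, 14, 4]` → data = [7, 21, 5, 14, 4]
`data.append(53)` → data = [7, 21, 5, 14, 4, 53]
`data.pop(0)` → data = [21, 5, 14, 4, 53]
`data[1] = data[0] + data[-1]` → data = [21, 74, 14, 4, 53]
`out = data` → out = [21, 74, 14, 4, 53]
So out = [21, 74, 14, 4, 53]

Answer: [21, 74, 14, 4, 53]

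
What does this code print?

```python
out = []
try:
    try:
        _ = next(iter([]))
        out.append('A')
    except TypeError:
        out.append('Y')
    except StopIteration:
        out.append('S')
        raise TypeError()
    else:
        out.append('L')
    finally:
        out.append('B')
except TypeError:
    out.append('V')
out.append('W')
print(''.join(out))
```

Execution trace: 'S' (inner except StopIteration) → 'B' (inner finally) → 'V' (outer except TypeError) → 'W' (after the try/except). Output: SBVW

Answer: SBVW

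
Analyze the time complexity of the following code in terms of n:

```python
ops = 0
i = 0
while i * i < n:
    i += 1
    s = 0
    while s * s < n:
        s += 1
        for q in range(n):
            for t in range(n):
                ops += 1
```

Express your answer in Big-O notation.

Each loop level contributes: √n × √n × n × n. Multiplying the contributions gives O(n^3).

Answer: O(n^3)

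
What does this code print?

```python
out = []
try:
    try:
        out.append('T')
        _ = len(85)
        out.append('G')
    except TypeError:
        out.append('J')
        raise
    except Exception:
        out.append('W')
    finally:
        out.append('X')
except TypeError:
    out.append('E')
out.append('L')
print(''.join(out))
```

Execution trace: 'T' (inner try body) → 'J' (inner except TypeError) → 'X' (inner finally) → 'E' (outer except TypeError) → 'L' (after the try/except). Output: TJXEL

Answer: TJXEL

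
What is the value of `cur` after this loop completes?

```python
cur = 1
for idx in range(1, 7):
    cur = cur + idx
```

Start at 1, add 1 through 6
`cur` takes the values: 1 → 2 → 4 → 7 → 11 → 16 → 22

Answer: 22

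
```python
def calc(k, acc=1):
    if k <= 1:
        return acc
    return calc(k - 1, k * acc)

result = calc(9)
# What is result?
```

Accumulator trace (n, acc): (9, 1) -> (8, 9) -> (7, 72) -> (6, 504) -> (5, 3024) -> (4, 15120) -> (3, 60480) -> (2, 181440) -> (1, 362880) -> return 362880

Answer: 362880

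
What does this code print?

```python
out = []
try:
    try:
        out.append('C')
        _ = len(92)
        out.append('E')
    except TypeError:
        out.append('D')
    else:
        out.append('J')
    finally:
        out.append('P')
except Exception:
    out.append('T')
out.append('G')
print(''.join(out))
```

Execution trace: 'C' (inner try body) → 'D' (inner except TypeError) → 'P' (inner finally) → 'G' (after the try/except). Output: CDPG

Answer: CDPG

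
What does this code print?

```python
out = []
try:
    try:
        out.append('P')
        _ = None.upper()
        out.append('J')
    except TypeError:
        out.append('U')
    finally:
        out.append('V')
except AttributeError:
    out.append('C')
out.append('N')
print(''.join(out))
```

Execution trace: 'P' (try body) → 'V' (finally) → 'C' (outer except AttributeError) → 'N' (after the try/except). Output: PVCN

Answer: PVCN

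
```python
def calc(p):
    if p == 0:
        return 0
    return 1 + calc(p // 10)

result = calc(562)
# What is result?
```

Count of digits of 562: 3

Answer: 3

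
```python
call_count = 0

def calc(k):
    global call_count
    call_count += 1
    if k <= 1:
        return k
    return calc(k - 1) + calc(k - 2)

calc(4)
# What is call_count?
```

Calls(k) = 1 + Calls(k-1) + Calls(k-2); Calls(0)=Calls(1)=1. For k=4 this gives 9.

Answer: 9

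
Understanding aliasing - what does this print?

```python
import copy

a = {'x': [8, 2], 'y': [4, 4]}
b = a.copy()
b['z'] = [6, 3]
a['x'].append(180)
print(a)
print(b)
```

Key concept: shallow copy of dict with mutable values.
Step by step:
`a = {'x': [8, 2], 'y': [4, 4]}` → a = {'x': [8, 2], 'y': [4, 4]}
`b = a.copy()` → b = {'x': [8, 2], 'y': [4, 4]}
`b['z'] = [6, 3]` → b = {'x': [8, 2], 'y': [4, 4], 'z': [6, 3]}
`a['x'].append(180)` → a = {'x': [8, 2, 180], 'y': [4, 4]}; b = {'x': [8, 2, 180], 'y': [4, 4], 'z': [6, 3]}
`print(a)` → prints {'x': [8, 2, 180], 'y': [4, 4]}
`print(b)` → prints {'x': [8, 2, 180], 'y': [4, 4], 'z': [6, 3]}

Answer:
{'x': [8, 2, 180], 'y': [4, 4]}
{'x': [8, 2, 180], 'y': [4, 4], 'z': [6, 3]}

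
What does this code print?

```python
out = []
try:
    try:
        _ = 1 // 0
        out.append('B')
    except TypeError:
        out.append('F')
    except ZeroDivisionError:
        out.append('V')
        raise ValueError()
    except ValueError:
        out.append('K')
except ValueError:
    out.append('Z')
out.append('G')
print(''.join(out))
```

Execution trace: 'V' (inner except ZeroDivisionError) → 'Z' (outer except ValueError) → 'G' (after the try/except). Output: VZG

Answer: VZG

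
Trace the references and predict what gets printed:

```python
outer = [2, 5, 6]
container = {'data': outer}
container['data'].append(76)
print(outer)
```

Key concept: dict holds reference to list.
Step by step:
`outer = [2, 5, 6]` → outer = [2, 5, 6]
`container = {'data': outer}` → container = {'data': [2, 5, 6]}
`container['data'].append(76)` → outer = [2, 5, 6, 76]; container = {'data': [2, 5, 6, 76]}
`print(outer)` → prints [2, 5, 6, 76]

Answer: [2, 5, 6, 76]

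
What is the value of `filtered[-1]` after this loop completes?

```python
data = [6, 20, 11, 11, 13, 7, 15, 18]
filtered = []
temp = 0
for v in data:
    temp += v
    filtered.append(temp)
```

Cumulative sum ends at 101
`filtered` takes the values: [] → [6] → [6, 26] → [6, 26, 37] → [6, 26, 37, 48] → [6, 26, 37, 48, 61] → [6, 26, 37, 48, 61, 68] → [6, 26, 37, 48, 61, 68, 83] → [6, 26, 37, 48, 61, 68, 83, 101]
So `filtered[-1]` = 101

Answer: 101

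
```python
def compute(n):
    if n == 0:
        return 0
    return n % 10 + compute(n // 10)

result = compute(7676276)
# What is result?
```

Sum of digits of 7676276: 6 + 7 + 2 + 6 + 7 + 6 + 7 = 41

Answer: 41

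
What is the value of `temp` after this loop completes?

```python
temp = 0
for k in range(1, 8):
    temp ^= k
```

XOR of 1 to 7
`temp` takes the values: 0 → 1 → 3 → 0 → 4 → 1 → 7 → 0

Answer: 0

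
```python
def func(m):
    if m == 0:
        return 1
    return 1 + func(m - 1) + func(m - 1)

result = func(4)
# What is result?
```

func(m) = 1 + 2·func(m-1), func(0)=1. Closed form: (1+1)·2^4 - 1 = 31.

Answer: 31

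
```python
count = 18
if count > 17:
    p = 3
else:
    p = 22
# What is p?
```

Trace:
`count = 18` → count = 18
`if count > 17: ...` → count > 17 is True → p = 3
So p = 3

Answer: 3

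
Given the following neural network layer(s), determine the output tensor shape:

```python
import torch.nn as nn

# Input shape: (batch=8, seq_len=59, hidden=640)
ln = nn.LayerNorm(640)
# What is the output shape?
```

Input: (8, 59, 640) -> Output: (8, 59, 640)

Answer: (8, 59, 640)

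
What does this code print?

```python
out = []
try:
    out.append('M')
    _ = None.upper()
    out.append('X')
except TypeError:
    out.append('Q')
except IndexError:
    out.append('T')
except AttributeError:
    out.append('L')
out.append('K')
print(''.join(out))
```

Execution trace: 'M' (try body) → 'L' (except AttributeError) → 'K' (after the try/except). Output: MLK

Answer: MLK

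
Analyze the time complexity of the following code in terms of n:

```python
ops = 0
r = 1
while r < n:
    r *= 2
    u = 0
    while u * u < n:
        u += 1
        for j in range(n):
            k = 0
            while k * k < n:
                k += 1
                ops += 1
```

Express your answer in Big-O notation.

Each loop level contributes: log n × √n × n × √n. Multiplying the contributions gives O(n^2 log n).

Answer: O(n^2 log n)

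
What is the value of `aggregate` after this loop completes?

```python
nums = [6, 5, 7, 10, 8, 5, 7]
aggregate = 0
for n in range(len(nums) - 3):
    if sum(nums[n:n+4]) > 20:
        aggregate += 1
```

Count windows with sum > 20
`aggregate` takes the values: 0 → 1 → 2 → 3 → 4

Answer: 4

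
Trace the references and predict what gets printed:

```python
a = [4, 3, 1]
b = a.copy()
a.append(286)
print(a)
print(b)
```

Key concept: list.copy() creates independent copy.
Step by step:
`a = [4, 3, 1]` → a = [4, 3, 1]
`b = a.copy()` → b = [4, 3, 1]
`a.append(286)` → a = [4, 3, 1, 286]
`print(a)` → prints [4, 3, 1, 286]
`print(b)` → prints [4, 3, 1]

Answer:
[4, 3, 1, 286]
[4, 3, 1]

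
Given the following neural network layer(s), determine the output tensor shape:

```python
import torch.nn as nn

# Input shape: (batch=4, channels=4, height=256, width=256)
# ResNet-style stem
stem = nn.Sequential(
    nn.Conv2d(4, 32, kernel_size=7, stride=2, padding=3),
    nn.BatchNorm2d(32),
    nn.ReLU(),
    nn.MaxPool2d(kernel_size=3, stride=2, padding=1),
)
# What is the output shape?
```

Input: (4, 4, 256, 256) -> after Conv2d 7x7 stride=2: (4, 32, 128, 128) -> Output: (4, 32, 64, 64)

Answer: (4, 32, 64, 64)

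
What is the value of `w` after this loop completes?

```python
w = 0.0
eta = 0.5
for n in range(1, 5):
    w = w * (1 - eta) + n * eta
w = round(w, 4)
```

Moving average with lr=0.5
`w` takes the values: 0.0 → 0.5 → 1.25 → 2.125 → 3.0625

Answer: 3.0625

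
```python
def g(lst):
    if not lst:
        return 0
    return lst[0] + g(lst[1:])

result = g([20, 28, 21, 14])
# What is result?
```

20 + 28 + 21 + 14 + 0 = 83

Answer: 83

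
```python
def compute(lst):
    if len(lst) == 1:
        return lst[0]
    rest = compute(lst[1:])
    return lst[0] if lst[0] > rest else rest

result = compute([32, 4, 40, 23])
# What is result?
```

Recursive max over [32, 4, 40, 23] = 40

Answer: 40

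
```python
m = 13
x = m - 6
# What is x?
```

Trace:
`m = 13` → m = 13
`x = m - 6` → x = 7
So x = 7

Answer: 7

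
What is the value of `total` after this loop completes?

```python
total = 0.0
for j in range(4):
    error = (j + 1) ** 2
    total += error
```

Sum of squared losses 1² + 2² + ... + 4²
`total` takes the values: 0.0 → 1.0 → 5.0 → 14.0 → 30.0

Answer: 30.0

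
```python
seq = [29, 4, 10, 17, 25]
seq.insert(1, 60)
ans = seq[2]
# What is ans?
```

Trace:
`seq = [29, 4, 10, 17, 25]` → seq = [29, 4, 10, 17, 25]
`seq.insert(1, 60)` → seq = [29, 60, 4, 10, 17, 25]
`ans = seq[2]` → ans = 4
So ans = 4

Answer: 4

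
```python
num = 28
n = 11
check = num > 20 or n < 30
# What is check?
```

Trace:
`num = 28` → num = 28
`n = 11` → n = 11
`check = num > 20 or n < 30` → check = True
So check = True

Answer: True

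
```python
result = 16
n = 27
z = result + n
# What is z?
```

Trace:
`result = 16` → result = 16
`n = 27` → n = 27
`z = result + n` → z = 43
So z = 43

Answer: 43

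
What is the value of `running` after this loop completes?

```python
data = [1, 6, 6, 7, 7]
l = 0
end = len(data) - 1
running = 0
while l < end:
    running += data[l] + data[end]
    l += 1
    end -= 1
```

Sum of pairs from ends
`running` takes the values: 0 → 8 → 21

Answer: 21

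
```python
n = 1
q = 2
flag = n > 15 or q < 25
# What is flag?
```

Trace:
`n = 1` → n = 1
`q = 2` → q = 2
`flag = n > 15 or q < 25` → flag = True
So flag = True

Answer: True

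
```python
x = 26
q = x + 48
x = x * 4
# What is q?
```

Trace:
`x = 26` → x = 26
`q = x + 48` → q = 74
`x = x * 4` → x = 104
So q = 74

Answer: 74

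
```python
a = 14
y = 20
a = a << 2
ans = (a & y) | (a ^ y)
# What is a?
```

Trace:
`a = 14` → a = 14
`y = 20` → y = 20
`a = a << 2` → a = 56
`ans = (a & y) | (a ^ y)` → ans = 60
So a = 56

Answer: 56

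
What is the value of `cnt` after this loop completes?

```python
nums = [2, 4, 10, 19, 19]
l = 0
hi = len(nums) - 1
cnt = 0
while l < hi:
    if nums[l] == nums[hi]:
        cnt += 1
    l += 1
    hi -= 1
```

Count matching pairs from ends
`cnt` takes the values: 0

Answer: 0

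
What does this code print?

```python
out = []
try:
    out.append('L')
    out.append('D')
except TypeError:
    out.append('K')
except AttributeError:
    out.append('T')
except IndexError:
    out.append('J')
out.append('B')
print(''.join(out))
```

Execution trace: 'L' (try body) → 'D' (try body, no exception) → 'B' (after the try/except). Output: LDB

Answer: LDB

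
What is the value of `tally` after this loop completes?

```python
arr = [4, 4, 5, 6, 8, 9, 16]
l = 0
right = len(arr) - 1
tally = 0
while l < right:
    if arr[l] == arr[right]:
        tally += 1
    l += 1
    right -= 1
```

Count matching pairs from ends
`tally` takes the values: 0

Answer: 0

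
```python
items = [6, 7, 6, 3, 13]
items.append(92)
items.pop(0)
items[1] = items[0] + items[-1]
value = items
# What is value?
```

Trace:
`items = [6, 7, 6, 3, 13]` → items = [6, 7, 6, 3, 13]
`items.append(92)` → items = [6, 7, 6, 3, 13, 92]
`items.pop(0)` → items = [7, 6, 3, 13, 92]
`items[1] = items[0] + items[-1]` → items = [7, 99, 3, 13, 92]
`value = items` → value = [7, 99, 3, 13, 92]
So value = [7, 99, 3, 13, 92]

Answer: [7, 99, 3, 13, 92]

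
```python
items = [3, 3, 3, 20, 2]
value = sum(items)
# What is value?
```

Trace:
`items = [3, 3, 3, 20, 2]` → items = [3, 3, 3, 20, 2]
`value = sum(items)` → value = 31
So value = 31

Answer: 31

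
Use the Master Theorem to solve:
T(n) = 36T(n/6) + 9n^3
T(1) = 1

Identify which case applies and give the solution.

a=36, b=6, f(n)=9n^3. log_6(36) = 2. Since c=3 > 2 and the regularity condition holds (36(n/6)^3 = (36/6^3)n^3 with 36/6^3 < 1), Case 3 applies: T(n) = Θ(f(n)) = O(n^3).

Answer: O(n^3) - Case 3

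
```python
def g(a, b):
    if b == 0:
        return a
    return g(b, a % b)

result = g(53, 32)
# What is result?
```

g(53, 32) -> g(32, 21) -> g(21, 11) -> g(11, 10) -> g(10, 1) -> g(1, 0) -> 1

Answer: 1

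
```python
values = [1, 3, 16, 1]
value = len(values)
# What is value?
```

Trace:
`values = [1, 3, 16, 1]` → values = [1, 3, 16, 1]
`value = len(values)` → value = 4
So value = 4

Answer: 4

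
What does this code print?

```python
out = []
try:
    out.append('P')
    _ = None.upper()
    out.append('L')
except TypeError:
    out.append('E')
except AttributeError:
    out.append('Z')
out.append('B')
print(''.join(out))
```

Execution trace: 'P' (try body) → 'Z' (except AttributeError) → 'B' (after the try/except). Output: PZB

Answer: PZB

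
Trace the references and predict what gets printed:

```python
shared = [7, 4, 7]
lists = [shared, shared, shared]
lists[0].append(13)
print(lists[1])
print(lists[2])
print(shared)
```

Key concept: list of same reference.
Step by step:
`shared = [7, 4, 7]` → shared = [7, 4, 7]
`lists = [shared, shared, shared]` → lists = [[7, 4, 7], [7, 4, 7], [7, 4, 7]]
`lists[0].append(13)` → shared = [7, 4, 7, 13]; lists = [[7, 4, 7, 13], [7, 4, 7, 13], [7, 4, 7, 13]]
`print(lists[1])` → prints [7, 4, 7, 13]
`print(lists[2])` → prints [7, 4, 7, 13]
`print(shared)` → prints [7, 4, 7, 13]

Answer:
[7, 4, 7, 13]
[7, 4, 7, 13]
[7, 4, 7, 13]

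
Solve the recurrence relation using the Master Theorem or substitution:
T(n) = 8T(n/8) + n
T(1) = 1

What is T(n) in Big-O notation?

By Master Theorem: a=8, b=8, f(n)=n. Since log_8(8) = 1 and f(n) = Θ(n^1), Case 2 applies. T(n) = O(n log n).

Answer: O(n log n)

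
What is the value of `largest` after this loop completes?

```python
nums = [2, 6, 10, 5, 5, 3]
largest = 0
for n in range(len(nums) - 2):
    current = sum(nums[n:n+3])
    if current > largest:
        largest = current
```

Max sum of 3-element window in [2, 6, 10, 5, 5, 3]
`largest` takes the values: 0 → 18 → 21

Answer: 21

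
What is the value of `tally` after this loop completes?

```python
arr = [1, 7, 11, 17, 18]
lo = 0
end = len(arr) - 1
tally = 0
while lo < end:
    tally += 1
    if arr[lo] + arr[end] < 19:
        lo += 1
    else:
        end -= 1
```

Steps to find pair summing to 19
`tally` takes the values: 0 → 1 → 2 → 3 → 4

Answer: 4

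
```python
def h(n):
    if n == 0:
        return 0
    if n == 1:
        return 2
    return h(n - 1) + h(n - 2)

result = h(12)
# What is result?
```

Build up from base cases: h(0)=0, h(1)=2, h(2)=2, h(3)=4, h(4)=6, h(5)=10, h(6)=16, ..., h(12)=288

Answer: 288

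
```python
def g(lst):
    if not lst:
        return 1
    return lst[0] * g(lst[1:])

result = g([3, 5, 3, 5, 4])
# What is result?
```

Product over [3, 5, 3, 5, 4] = 3 * 5 * 3 * 5 * 4 = 900

Answer: 900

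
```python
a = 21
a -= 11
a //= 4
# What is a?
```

Trace:
`a = 21` → a = 21
`a -= 11` → a = 10
`a //= 4` → a = 2
So a = 2

Answer: 2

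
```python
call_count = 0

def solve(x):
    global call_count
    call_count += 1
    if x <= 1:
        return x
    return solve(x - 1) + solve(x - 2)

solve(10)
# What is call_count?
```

Calls(x) = 1 + Calls(x-1) + Calls(x-2); Calls(0)=Calls(1)=1. For x=10 this gives 177.

Answer: 177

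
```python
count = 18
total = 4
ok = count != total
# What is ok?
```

Trace:
`count = 18` → count = 18
`total = 4` → total = 4
`ok = count != total` → ok = True
So ok = True

Answer: True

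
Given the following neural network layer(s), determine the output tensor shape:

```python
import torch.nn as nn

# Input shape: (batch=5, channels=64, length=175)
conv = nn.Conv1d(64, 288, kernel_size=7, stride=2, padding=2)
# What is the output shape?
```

Input: (5, 64, 175) -> Output: (5, 288, 87)

Answer: (5, 288, 87)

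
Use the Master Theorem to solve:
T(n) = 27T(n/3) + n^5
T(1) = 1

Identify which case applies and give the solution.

a=27, b=3, f(n)=n^5. log_3(27) = 3. Since c=5 > 3 and the regularity condition holds (27(n/3)^5 = (27/3^5)n^5 with 27/3^5 < 1), Case 3 applies: T(n) = Θ(f(n)) = O(n^5).

Answer: O(n^5) - Case 3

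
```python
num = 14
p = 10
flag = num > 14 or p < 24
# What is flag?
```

Trace:
`num = 14` → num = 14
`p = 10` → p = 10
`flag = num > 14 or p < 24` → flag = True
So flag = True

Answer: True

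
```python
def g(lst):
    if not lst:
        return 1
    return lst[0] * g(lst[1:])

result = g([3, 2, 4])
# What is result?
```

Product over [3, 2, 4] = 3 * 2 * 4 = 24

Answer: 24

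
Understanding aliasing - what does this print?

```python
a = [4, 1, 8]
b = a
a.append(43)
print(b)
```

Key concept: basic list aliasing.
Step by step:
`a = [4, 1, 8]` → a = [4, 1, 8]
`b = a` → b = [4, 1, 8] (same object as a)
`a.append(43)` → a = [4, 1, 8, 43] (same object as b); b = [4, 1, 8, 43] (same object as a)
`print(b)` → prints [4, 1, 8, 43]

Answer: [4, 1, 8, 43]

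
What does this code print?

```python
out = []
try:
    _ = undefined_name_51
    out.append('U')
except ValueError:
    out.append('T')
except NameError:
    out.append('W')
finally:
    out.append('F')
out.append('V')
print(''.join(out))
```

Execution trace: 'W' (except NameError) → 'F' (finally) → 'V' (after the try/except). Output: WFV

Answer: WFV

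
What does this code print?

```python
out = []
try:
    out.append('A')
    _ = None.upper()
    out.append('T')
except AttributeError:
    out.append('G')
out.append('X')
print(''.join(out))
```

Execution trace: 'A' (try body) → 'G' (except AttributeError) → 'X' (after the try/except). Output: AGX

Answer: AGX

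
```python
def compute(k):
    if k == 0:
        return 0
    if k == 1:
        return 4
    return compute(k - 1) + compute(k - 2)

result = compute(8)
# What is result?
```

Build up from base cases: compute(0)=0, compute(1)=4, compute(2)=4, compute(3)=8, compute(4)=12, compute(5)=20, compute(6)=32, ..., compute(8)=84

Answer: 84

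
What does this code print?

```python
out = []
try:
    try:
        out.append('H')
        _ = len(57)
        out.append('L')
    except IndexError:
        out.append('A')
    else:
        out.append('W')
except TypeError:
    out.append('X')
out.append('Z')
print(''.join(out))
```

Execution trace: 'H' (try body) → 'X' (outer except TypeError) → 'Z' (after the try/except). Output: HXZ

Answer: HXZ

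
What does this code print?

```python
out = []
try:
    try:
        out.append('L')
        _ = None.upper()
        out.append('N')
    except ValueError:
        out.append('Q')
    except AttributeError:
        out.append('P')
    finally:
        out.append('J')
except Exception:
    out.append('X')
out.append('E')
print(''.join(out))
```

Execution trace: 'L' (inner try body) → 'P' (inner except AttributeError) → 'J' (inner finally) → 'E' (after the try/except). Output: LPJE

Answer: LPJE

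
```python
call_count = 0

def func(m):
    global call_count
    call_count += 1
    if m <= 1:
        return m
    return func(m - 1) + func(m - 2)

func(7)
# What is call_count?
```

Calls(m) = 1 + Calls(m-1) + Calls(m-2); Calls(0)=Calls(1)=1. For m=7 this gives 41.

Answer: 41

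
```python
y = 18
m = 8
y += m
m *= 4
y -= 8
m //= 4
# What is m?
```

Trace:
`y = 18` → y = 18
`m = 8` → m = 8
`y += m` → y = 26
`m *= 4` → m = 32
`y -= 8` → y = 18
`m //= 4` → m = 8
So m = 8

Answer: 8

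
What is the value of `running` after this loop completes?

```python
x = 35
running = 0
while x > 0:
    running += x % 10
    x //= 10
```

Sum digits of 35
`running` takes the values: 0 → 5 → 8

Answer: 8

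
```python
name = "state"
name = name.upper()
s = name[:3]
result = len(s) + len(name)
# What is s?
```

Trace:
`name = "state"` → name = 'state'
`name = name.upper()` → name = 'STATE'
`s = name[:3]` → s = 'STA'
`result = len(s) + len(name)` → result = 8
So s = 'STA'

Answer: 'STA'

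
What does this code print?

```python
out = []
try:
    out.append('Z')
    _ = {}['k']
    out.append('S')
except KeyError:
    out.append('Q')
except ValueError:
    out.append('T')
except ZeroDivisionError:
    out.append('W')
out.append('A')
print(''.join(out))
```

Execution trace: 'Z' (try body) → 'Q' (except KeyError) → 'A' (after the try/except). Output: ZQA

Answer: ZQA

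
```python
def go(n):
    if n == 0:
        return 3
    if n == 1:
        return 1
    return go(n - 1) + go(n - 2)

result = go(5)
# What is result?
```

Build up from base cases: go(0)=3, go(1)=1, go(2)=4, go(3)=5, go(4)=9, go(5)=14

Answer: 14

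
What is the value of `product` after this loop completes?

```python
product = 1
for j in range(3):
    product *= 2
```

2^3 = 8
`product` takes the values: 1 → 2 → 4 → 8

Answer: 8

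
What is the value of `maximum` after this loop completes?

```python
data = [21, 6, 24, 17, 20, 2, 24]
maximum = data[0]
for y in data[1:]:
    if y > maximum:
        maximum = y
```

Maximum of [21, 6, 24, 17, 20, 2, 24]
`maximum` takes the values: 21 → 24

Answer: 24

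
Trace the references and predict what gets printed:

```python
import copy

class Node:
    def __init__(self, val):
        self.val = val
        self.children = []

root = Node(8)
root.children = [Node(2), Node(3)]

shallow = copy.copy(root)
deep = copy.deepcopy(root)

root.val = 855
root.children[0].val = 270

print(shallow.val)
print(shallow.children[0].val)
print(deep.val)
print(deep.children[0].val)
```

Key concept: deep copy with custom objects.
Step by step:
`root = Node(8)` → root = Node(val=8, children=[])
`root.children = [Node(2), Node(3)]` → root = Node(val=8, children=[Node(val=2, children=[]), Node(val=3, children=[])])
`shallow = copy.copy(root)` → shallow = Node(val=8, children=[Node(val=2, children=[]), Node(val=3, children=[])])
`deep = copy.deepcopy(root)` → deep = Node(val=8, children=[Node(val=2, children=[]), Node(val=3, children=[])])
`root.val = 855` → root = Node(val=855, children=[Node(val=2, children=[]), Node(val=3, children=[])])
`root.children[0].val = 270` → root = Node(val=855, children=[Node(val=270, children=[]), Node(val=3, children=[])]); shallow = Node(val=8, children=[Node(val=270, children=[]), Node(val=3, children=[])])
`print(shallow.val)` → prints 8
`print(shallow.children[0].val)` → prints 270
`print(deep.val)` → prints 8
`print(deep.children[0].val)` → prints 2

Answer:
8
270
8
2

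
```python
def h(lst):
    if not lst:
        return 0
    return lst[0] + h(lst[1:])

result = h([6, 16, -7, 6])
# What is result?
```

6 + 16 + (-7) + 6 + 0 = 21

Answer: 21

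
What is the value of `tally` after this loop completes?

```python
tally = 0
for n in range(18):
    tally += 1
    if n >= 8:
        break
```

Loop breaks when n reaches 8, tally is 9
`tally` takes the values: 0 → 1 → 2 → 3 → 4 → 5 → 6 → 7 → 8 → 9

Answer: 9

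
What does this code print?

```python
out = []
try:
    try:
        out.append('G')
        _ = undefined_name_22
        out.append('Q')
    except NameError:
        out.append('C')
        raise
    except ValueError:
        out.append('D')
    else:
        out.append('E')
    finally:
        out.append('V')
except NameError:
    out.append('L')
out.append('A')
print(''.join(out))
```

Execution trace: 'G' (inner try body) → 'C' (inner except NameError) → 'V' (inner finally) → 'L' (outer except NameError) → 'A' (after the try/except). Output: GCVLA

Answer: GCVLA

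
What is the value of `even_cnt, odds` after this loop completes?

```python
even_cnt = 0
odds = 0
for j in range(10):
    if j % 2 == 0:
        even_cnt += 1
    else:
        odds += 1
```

Count evens and odds in range(10)
`even_cnt, odds` takes the values: (0, 0) → (1, 0) → (1, 1) → (2, 1) → (2, 2) → (3, 2) → (3, 3) → (4, 3) → (4, 4) → (5, 4) → (5, 5)

Answer: 5, 5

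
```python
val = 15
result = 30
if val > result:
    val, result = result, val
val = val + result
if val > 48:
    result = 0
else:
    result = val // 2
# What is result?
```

Trace:
`val = 15` → val = 15
`result = 30` → result = 30
`if val > result: ...` → val > result is False → no variable changes
`val = val + result` → val = 45
`if val > 48: ...` → val > 48 is False, take else branch → result = 22
So result = 22

Answer: 22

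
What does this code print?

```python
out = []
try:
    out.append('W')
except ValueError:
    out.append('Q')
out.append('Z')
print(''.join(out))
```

Execution trace: 'W' (try body, no exception) → 'Z' (after the try/except). Output: WZ

Answer: WZ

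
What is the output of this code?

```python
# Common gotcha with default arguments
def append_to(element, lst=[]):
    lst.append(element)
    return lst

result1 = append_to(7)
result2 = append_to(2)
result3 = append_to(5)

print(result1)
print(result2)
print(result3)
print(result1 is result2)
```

Key concept: mutable default argument gotcha.
Step by step:
`result1 = append_to(7)` → result1 = [7]
`result2 = append_to(2)` → result1 = [7, 2] (same object as result2); result2 = [7, 2] (same object as result1)
`result3 = append_to(5)` → result1 = [7, 2, 5] (same object as result2, result3); result2 = [7, 2, 5] (same object as result1, result3); result3 = [7, 2, 5] (same object as result1, result2)
`print(result1)` → prints [7, 2, 5]
`print(result2)` → prints [7, 2, 5]
`print(result3)` → prints [7, 2, 5]
`print(result1 is result2)` → prints True

Answer:
[7, 2, 5]
[7, 2, 5]
[7, 2, 5]
True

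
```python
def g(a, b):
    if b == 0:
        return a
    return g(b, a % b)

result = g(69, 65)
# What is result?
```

g(69, 65) -> g(65, 4) -> g(4, 1) -> g(1, 0) -> 1

Answer: 1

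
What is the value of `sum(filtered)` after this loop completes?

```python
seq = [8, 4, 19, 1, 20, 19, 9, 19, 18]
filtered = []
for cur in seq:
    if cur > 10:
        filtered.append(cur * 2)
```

Sum of doubled values > 10
`filtered` takes the values: [] → [38] → [38, 40] → [38, 40, 38] → [38, 40, 38, 38] → [38, 40, 38, 38, 36]
So `sum(filtered)` = 190

Answer: 190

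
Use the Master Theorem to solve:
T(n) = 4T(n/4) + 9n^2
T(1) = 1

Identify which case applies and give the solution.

a=4, b=4, f(n)=9n^2. log_4(4) = 1. Since c=2 > 1 and the regularity condition holds (4(n/4)^2 = (4/4^2)n^2 with 4/4^2 < 1), Case 3 applies: T(n) = Θ(f(n)) = O(n^2).

Answer: O(n^2) - Case 3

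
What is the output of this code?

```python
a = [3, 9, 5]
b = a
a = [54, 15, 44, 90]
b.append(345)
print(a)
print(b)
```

Key concept: rebinding vs mutation: a is rebound to a new list, b still points at the original.
Step by step:
`a = [3, 9, 5]` → a = [3, 9, 5]
`b = a` → b = [3, 9, 5] (same object as a)
`a = [54, 15, 44, 90]` → a = [54, 15, 44, 90]
`b.append(345)` → b = [3, 9, 5, 345]
`print(a)` → prints [54, 15, 44, 90]
`print(b)` → prints [3, 9, 5, 345]

Answer:
[54, 15, 44, 90]
[3, 9, 5, 345]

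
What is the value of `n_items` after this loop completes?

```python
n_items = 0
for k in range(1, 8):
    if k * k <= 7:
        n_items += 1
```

Count numbers where k² ≤ 7
`n_items` takes the values: 0 → 1 → 2

Answer: 2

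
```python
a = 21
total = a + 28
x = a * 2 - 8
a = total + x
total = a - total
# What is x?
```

Trace:
`a = 21` → a = 21
`total = a + 28` → total = 49
`x = a * 2 - 8` → x = 34
`a = total + x` → a = 83
`total = a - total` → total = 34
So x = 34

Answer: 34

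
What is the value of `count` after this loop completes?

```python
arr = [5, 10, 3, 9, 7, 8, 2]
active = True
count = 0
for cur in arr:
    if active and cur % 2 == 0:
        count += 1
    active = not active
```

Count even values at even positions
`count` takes the values: 0 → 1

Answer: 1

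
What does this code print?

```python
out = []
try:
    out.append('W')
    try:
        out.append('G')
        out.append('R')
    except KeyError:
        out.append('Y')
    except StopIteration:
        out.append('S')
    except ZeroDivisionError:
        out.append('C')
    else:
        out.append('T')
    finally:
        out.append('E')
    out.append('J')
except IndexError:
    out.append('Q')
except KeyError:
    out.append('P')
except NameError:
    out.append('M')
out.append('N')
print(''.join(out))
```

Execution trace: 'W' (try body) → 'G' (inner try body) → 'R' (inner try body, no exception) → 'T' (inner else) → 'E' (inner finally) → 'J' (try body, no exception) → 'N' (after the try/except). Output: WGRTEJN

Answer: WGRTEJN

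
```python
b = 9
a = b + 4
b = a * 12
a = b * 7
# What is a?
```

Trace:
`b = 9` → b = 9
`a = b + 4` → a = 13
`b = a * 12` → b = 156
`a = b * 7` → a = 1092
So a = 1092

Answer: 1092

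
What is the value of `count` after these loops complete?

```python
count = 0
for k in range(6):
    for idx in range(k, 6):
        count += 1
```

Upper triangle: 6 + 5 + ... + 1
`count` takes the values: 0 → 1 → 2 → 3 → 4 → 5 → 6 → 7 → 8 → 9 → 10 → 11 → 12 → 13 → 14 → 15 → 16 → 17 → 18 → 19 → 20 → 21

Answer: 21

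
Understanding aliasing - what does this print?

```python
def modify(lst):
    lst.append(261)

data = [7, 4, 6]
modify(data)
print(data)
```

Key concept: function modifies passed list.
Step by step:
`data = [7, 4, 6]` → data = [7, 4, 6]
`modify(data)` → data = [7, 4, 6, 261]
`print(data)` → prints [7, 4, 6, 261]

Answer: [7, 4, 6, 261]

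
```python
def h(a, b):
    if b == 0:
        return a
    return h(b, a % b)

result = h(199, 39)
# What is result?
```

h(199, 39) -> h(39, 4) -> h(4, 3) -> h(3, 1) -> h(1, 0) -> 1

Answer: 1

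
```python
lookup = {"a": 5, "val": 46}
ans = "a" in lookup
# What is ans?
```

Trace:
`lookup = {"a": 5, "val": 46}` → lookup = {'a': 5, 'val': 46}
`ans = "a" in lookup` → ans = True
So ans = True

Answer: True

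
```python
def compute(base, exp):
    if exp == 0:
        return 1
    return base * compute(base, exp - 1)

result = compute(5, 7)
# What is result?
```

compute(5, 7) = 5 * 5 * 5 * 5 * 5 * 5 * 5 = 78125

Answer: 78125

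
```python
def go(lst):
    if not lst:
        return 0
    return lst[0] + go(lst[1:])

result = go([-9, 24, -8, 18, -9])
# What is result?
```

(-9) + 24 + (-8) + 18 + (-9) + 0 = 16

Answer: 16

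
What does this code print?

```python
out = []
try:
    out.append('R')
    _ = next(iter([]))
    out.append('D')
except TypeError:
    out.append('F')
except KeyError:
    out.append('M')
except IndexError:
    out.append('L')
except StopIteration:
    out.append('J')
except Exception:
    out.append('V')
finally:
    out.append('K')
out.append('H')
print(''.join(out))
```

Execution trace: 'R' (try body) → 'J' (except StopIteration) → 'K' (finally) → 'H' (after the try/except). Output: RJKH

Answer: RJKH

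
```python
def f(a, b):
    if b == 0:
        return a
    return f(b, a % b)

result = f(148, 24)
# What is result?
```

f(148, 24) -> f(24, 4) -> f(4, 0) -> 4

Answer: 4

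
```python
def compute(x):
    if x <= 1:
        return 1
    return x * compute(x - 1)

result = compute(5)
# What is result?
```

compute(5) = 5 * 4 * 3 * 2 * 1 = 120

Answer: 120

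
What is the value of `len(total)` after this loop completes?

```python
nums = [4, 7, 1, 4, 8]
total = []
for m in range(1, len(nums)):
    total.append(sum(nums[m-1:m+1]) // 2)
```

Number of 2-element averages
`total` takes the values: [] → [5] → [5, 4] → [5, 4, 2] → [5, 4, 2, 6]
So `len(total)` = 4

Answer: 4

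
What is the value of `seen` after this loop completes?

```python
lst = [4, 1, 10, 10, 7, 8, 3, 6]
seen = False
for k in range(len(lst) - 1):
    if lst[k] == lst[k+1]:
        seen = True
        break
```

Check consecutive duplicates in [4, 1, 10, 10, 7, 8, 3, 6]
`seen` takes the values: False → True

Answer: True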